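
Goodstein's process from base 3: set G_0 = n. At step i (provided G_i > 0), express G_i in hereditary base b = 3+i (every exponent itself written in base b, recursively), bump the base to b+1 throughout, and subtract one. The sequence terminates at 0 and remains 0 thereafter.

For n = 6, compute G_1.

G_0=6  [base 3] 2·3  →[3↦4]→  2·4 = 8  −1 ⇒ G_1=7
G_1=7  [base 4] 4 + 3  →[4↦5]→  5 + 3 = 8  −1 ⇒ G_2=7

7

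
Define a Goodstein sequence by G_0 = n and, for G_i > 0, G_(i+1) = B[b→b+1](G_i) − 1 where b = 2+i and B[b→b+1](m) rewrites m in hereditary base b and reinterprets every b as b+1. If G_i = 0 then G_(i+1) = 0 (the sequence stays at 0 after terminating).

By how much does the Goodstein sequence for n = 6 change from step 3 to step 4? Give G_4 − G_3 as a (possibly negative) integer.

43530

6 —HB2→ 2^2 + 2 —bump→ 3^3 + 3 = 30 —(−1)→ 29
29 —HB3→ 3^3 + 2 —bump→ 4^4 + 2 = 258 —(−1)→ 257
257 —HB4→ 4^4 + 1 —bump→ 5^5 + 1 = 3126 —(−1)→ 3125
3125 —HB5→ 5^5 —bump→ 6^6 = 46656 —(−1)→ 46655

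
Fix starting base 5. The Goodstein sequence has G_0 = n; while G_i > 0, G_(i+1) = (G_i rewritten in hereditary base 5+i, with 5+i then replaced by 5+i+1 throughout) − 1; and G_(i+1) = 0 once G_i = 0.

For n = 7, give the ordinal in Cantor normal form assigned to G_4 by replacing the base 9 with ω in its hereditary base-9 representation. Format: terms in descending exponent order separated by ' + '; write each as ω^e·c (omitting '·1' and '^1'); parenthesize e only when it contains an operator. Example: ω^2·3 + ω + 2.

6

step 0: 7 = 5 + 2; sub 6 for 5: 6 + 2; = 8; G_1 = 8−1 = 7
step 1: 7 = 6 + 1; sub 7 for 6: 7 + 1; = 8; G_2 = 8−1 = 7
step 2: 7 = 7; sub 8 for 7: 8; = 8; G_3 = 8−1 = 7
step 3: 7 = 7; sub 9 for 8: 7; = 7; G_4 = 7−1 = 6
step 4: 6 = 6; sub 10 for 9: 6; = 6; G_5 = 6−1 = 5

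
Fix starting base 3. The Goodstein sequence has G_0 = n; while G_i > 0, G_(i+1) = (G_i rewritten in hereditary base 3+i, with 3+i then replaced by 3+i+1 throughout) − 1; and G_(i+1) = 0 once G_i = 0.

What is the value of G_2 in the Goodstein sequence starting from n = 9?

17

i=0: 9 = 3^2 (b=3); 3→4: 4^2 = 16; 16−1 = 15
i=1: 15 = 3·4 + 3 (b=4); 4→5: 3·5 + 3 = 18; 18−1 = 17
i=2: 17 = 3·5 + 2 (b=5); 5→6: 3·6 + 2 = 20; 20−1 = 19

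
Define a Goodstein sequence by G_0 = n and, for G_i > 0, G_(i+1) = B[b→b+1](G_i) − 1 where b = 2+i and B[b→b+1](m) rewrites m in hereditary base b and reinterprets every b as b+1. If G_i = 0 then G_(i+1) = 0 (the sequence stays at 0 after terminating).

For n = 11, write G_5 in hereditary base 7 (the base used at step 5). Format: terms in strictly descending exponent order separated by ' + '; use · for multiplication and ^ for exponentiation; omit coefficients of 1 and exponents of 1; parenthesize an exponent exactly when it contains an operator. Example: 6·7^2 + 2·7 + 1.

base 2: 11 = 2^(2 + 1) + 2 + 1; at 3: 3^(3 + 1) + 3 + 1 = 85; next = 84
base 3: 84 = 3^(3 + 1) + 3; at 4: 4^(4 + 1) + 4 = 1028; next = 1027
base 4: 1027 = 4^(4 + 1) + 3; at 5: 5^(5 + 1) + 3 = 15628; next = 15627
base 5: 15627 = 5^(5 + 1) + 2; at 6: 6^(6 + 1) + 2 = 279938; next = 279937
base 6: 279937 = 6^(6 + 1) + 1; at 7: 7^(7 + 1) + 1 = 5764802; next = 5764801
base 7: 5764801 = 7^(7 + 1); at 8: 8^(8 + 1) = 134217728; next = 134217727

7^(7 + 1)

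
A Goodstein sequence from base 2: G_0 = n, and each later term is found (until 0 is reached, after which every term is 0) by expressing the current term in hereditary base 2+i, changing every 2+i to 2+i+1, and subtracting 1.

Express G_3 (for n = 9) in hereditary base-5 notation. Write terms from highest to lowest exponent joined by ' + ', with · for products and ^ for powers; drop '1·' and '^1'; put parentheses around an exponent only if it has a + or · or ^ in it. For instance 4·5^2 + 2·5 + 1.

[0] 9 ≡ 2^(2 + 1) + 1 (base 2). Lift 3: 82. −1: 81.
[1] 81 ≡ 3^(3 + 1) (base 3). Lift 4: 1024. −1: 1023.
[2] 1023 ≡ 3·4^4 + 3·4^3 + 3·4^2 + 3·4 + 3 (base 4). Lift 5: 9843. −1: 9842.
[3] 9842 ≡ 3·5^5 + 3·5^3 + 3·5^2 + 3·5 + 2 (base 5). Lift 6: 140744. −1: 140743.

3·5^5 + 3·5^3 + 3·5^2 + 3·5 + 2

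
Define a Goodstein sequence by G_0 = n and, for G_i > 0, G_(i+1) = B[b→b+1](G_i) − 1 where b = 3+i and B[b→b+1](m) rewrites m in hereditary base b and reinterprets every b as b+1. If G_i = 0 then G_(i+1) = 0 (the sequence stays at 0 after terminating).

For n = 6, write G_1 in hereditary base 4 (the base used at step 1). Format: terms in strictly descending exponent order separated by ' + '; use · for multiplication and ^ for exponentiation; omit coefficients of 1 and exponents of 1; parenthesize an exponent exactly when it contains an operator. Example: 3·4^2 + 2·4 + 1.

G_0=6  [base 3] 2·3  →[3↦4]→  2·4 = 8  −1 ⇒ G_1=7
G_1=7  [base 4] 4 + 3  →[4↦5]→  5 + 3 = 8  −1 ⇒ G_2=7

4 + 3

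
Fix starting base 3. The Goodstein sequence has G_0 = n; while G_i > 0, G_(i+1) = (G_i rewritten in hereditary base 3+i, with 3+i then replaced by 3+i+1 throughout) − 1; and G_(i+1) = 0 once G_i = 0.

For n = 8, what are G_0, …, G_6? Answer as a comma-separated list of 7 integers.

[0] 8 ≡ 2·3 + 2 (base 3). Lift 4: 10. −1: 9.
[1] 9 ≡ 2·4 + 1 (base 4). Lift 5: 11. −1: 10.
[2] 10 ≡ 2·5 (base 5). Lift 6: 12. −1: 11.
[3] 11 ≡ 6 + 5 (base 6). Lift 7: 12. −1: 11.
[4] 11 ≡ 7 + 4 (base 7). Lift 8: 12. −1: 11.
[5] 11 ≡ 8 + 3 (base 8). Lift 9: 12. −1: 11.

8, 9, 10, 11, 11, 11, 11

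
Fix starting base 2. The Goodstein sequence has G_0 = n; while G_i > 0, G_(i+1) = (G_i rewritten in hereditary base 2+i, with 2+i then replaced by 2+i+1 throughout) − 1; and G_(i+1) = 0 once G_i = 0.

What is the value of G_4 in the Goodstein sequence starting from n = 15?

326593

(0) 15|_2 = 2^(2 + 1) + 2^2 + 2 + 1 ↦ 3^(3 + 1) + 3^3 + 3 + 1|_3 = 112 ⇒ 111
(1) 111|_3 = 3^(3 + 1) + 3^3 + 3 ↦ 4^(4 + 1) + 4^4 + 4|_4 = 1284 ⇒ 1283
(2) 1283|_4 = 4^(4 + 1) + 4^4 + 3 ↦ 5^(5 + 1) + 5^5 + 3|_5 = 18753 ⇒ 18752
(3) 18752|_5 = 5^(5 + 1) + 5^5 + 2 ↦ 6^(6 + 1) + 6^6 + 2|_6 = 326594 ⇒ 326593
(4) 326593|_6 = 6^(6 + 1) + 6^6 + 1 ↦ 7^(7 + 1) + 7^7 + 1|_7 = 6588345 ⇒ 6588344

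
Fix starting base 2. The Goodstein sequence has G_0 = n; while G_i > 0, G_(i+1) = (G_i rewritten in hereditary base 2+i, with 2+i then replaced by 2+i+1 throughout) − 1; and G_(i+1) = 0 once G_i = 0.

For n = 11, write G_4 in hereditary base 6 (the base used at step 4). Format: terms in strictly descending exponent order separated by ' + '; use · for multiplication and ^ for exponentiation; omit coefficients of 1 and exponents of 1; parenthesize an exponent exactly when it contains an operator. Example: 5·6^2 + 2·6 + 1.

6^(6 + 1) + 1

base 2: 11 = 2^(2 + 1) + 2 + 1; at 3: 3^(3 + 1) + 3 + 1 = 85; next = 84
base 3: 84 = 3^(3 + 1) + 3; at 4: 4^(4 + 1) + 4 = 1028; next = 1027
base 4: 1027 = 4^(4 + 1) + 3; at 5: 5^(5 + 1) + 3 = 15628; next = 15627
base 5: 15627 = 5^(5 + 1) + 2; at 6: 6^(6 + 1) + 2 = 279938; next = 279937
base 6: 279937 = 6^(6 + 1) + 1; at 7: 7^(7 + 1) + 1 = 5764802; next = 5764801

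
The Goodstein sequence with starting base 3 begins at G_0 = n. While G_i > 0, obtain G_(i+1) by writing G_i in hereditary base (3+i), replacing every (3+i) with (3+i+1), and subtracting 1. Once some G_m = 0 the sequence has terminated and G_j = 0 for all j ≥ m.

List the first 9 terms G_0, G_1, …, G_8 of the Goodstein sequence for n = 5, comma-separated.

5, 5, 5, 5, 4, 3, 2, 1, 0

step 0: 5 = 3 + 2; sub 4 for 3: 4 + 2; = 6; G_1 = 6−1 = 5
step 1: 5 = 4 + 1; sub 5 for 4: 5 + 1; = 6; G_2 = 6−1 = 5
step 2: 5 = 5; sub 6 for 5: 6; = 6; G_3 = 6−1 = 5
step 3: 5 = 5; sub 7 for 6: 5; = 5; G_4 = 5−1 = 4
step 4: 4 = 4; sub 8 for 7: 4; = 4; G_5 = 4−1 = 3
step 5: 3 = 3; sub 9 for 8: 3; = 3; G_6 = 3−1 = 2
step 6: 2 = 2; sub 10 for 9: 2; = 2; G_7 = 2−1 = 1
step 7: 1 = 1; sub 11 for 10: 1; = 1; G_8 = 1−1 = 0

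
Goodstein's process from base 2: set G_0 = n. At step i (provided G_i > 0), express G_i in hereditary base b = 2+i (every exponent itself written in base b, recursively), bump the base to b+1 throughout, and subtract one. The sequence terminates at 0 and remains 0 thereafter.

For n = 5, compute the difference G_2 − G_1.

step 0: 5 = 2^2 + 1; sub 3 for 2: 3^3 + 1; = 28; G_1 = 28−1 = 27
step 1: 27 = 3^3; sub 4 for 3: 4^4; = 256; G_2 = 256−1 = 255

228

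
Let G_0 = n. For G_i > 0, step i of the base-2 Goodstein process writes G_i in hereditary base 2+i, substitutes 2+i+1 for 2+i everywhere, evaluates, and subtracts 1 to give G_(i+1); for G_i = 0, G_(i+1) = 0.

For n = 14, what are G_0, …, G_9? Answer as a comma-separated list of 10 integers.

[0] 14 ≡ 2^(2 + 1) + 2^2 + 2 (base 2). Lift 3: 111. −1: 110.
[1] 110 ≡ 3^(3 + 1) + 3^3 + 2 (base 3). Lift 4: 1282. −1: 1281.
[2] 1281 ≡ 4^(4 + 1) + 4^4 + 1 (base 4). Lift 5: 18751. −1: 18750.
[3] 18750 ≡ 5^(5 + 1) + 5^5 (base 5). Lift 6: 326592. −1: 326591.
[4] 326591 ≡ 6^(6 + 1) + 5·6^5 + 5·6^4 + 5·6^3 + 5·6^2 + 5·6 + 5 (base 6). Lift 7: 5862841. −1: 5862840.
[5] 5862840 ≡ 7^(7 + 1) + 5·7^5 + 5·7^4 + 5·7^3 + 5·7^2 + 5·7 + 4 (base 7). Lift 8: 134404972. −1: 134404971.
[6] 134404971 ≡ 8^(8 + 1) + 5·8^5 + 5·8^4 + 5·8^3 + 5·8^2 + 5·8 + 3 (base 8). Lift 9: 3487116549. −1: 3487116548.
[7] 3487116548 ≡ 9^(9 + 1) + 5·9^5 + 5·9^4 + 5·9^3 + 5·9^2 + 5·9 + 2 (base 9). Lift 10: 100000555552. −1: 100000555551.
[8] 100000555551 ≡ 10^(10 + 1) + 5·10^5 + 5·10^4 + 5·10^3 + 5·10^2 + 5·10 + 1 (base 10). Lift 11: 3138429262497. −1: 3138429262496.

14, 110, 1281, 18750, 326591, 5862840, 134404971, 3487116548, 100000555551, 3138429262496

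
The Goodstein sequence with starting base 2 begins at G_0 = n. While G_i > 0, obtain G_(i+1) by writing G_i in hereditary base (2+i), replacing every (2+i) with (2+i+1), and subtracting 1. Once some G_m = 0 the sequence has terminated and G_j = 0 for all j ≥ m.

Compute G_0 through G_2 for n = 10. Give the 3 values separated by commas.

10, 83, 1025

G_0=10  [base 2] 2^(2 + 1) + 2  →[2↦3]→  3^(3 + 1) + 3 = 84  −1 ⇒ G_1=83
G_1=83  [base 3] 3^(3 + 1) + 2  →[3↦4]→  4^(4 + 1) + 2 = 1026  −1 ⇒ G_2=1025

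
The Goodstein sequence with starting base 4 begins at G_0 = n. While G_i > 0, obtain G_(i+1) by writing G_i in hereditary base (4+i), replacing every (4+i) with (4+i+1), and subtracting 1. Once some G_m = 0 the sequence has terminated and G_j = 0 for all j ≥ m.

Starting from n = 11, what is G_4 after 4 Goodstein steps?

G_0=11  [base 4] 2·4 + 3  →[4↦5]→  2·5 + 3 = 13  −1 ⇒ G_1=12
G_1=12  [base 5] 2·5 + 2  →[5↦6]→  2·6 + 2 = 14  −1 ⇒ G_2=13
G_2=13  [base 6] 2·6 + 1  →[6↦7]→  2·7 + 1 = 15  −1 ⇒ G_3=14
G_3=14  [base 7] 2·7  →[7↦8]→  2·8 = 16  −1 ⇒ G_4=15

15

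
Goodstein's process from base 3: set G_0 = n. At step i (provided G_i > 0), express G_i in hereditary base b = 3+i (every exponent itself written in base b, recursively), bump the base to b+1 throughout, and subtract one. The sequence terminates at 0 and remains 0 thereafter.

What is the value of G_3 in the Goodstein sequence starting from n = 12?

37

i=0: 12 = 3^2 + 3 (b=3); 3→4: 4^2 + 4 = 20; 20−1 = 19
i=1: 19 = 4^2 + 3 (b=4); 4→5: 5^2 + 3 = 28; 28−1 = 27
i=2: 27 = 5^2 + 2 (b=5); 5→6: 6^2 + 2 = 38; 38−1 = 37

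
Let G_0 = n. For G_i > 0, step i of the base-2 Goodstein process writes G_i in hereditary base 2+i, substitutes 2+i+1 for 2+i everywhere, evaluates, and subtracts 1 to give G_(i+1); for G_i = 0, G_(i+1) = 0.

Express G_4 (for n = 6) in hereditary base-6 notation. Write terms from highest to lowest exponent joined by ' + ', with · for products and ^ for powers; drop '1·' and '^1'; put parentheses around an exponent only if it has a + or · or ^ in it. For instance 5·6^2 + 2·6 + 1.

i=0: 6 = 2^2 + 2 (b=2); 2→3: 3^3 + 3 = 30; 30−1 = 29
i=1: 29 = 3^3 + 2 (b=3); 3→4: 4^4 + 2 = 258; 258−1 = 257
i=2: 257 = 4^4 + 1 (b=4); 4→5: 5^5 + 1 = 3126; 3126−1 = 3125
i=3: 3125 = 5^5 (b=5); 5→6: 6^6 = 46656; 46656−1 = 46655
i=4: 46655 = 5·6^5 + 5·6^4 + 5·6^3 + 5·6^2 + 5·6 + 5 (b=6); 6→7: 5·7^5 + 5·7^4 + 5·7^3 + 5·7^2 + 5·7 + 5 = 98040; 98040−1 = 98039

5·6^5 + 5·6^4 + 5·6^3 + 5·6^2 + 5·6 + 5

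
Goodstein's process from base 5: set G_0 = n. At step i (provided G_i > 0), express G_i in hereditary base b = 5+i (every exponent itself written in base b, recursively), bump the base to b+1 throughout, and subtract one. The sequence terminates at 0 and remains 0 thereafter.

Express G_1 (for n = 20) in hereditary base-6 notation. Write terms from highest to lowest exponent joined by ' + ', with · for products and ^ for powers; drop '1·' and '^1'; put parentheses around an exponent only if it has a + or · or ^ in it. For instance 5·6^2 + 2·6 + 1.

3·6 + 5

20 —HB5→ 4·5 —bump→ 4·6 = 24 —(−1)→ 23
23 —HB6→ 3·6 + 5 —bump→ 3·7 + 5 = 26 —(−1)→ 25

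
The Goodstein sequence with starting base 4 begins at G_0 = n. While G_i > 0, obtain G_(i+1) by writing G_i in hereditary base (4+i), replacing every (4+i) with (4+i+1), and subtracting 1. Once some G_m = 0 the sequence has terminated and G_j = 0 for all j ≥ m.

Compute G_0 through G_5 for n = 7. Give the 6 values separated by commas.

7, 7, 7, 7, 7, 6

step 0: 7 = 4 + 3; sub 5 for 4: 5 + 3; = 8; G_1 = 8−1 = 7
step 1: 7 = 5 + 2; sub 6 for 5: 6 + 2; = 8; G_2 = 8−1 = 7
step 2: 7 = 6 + 1; sub 7 for 6: 7 + 1; = 8; G_3 = 8−1 = 7
step 3: 7 = 7; sub 8 for 7: 8; = 8; G_4 = 8−1 = 7
step 4: 7 = 7; sub 9 for 8: 7; = 7; G_5 = 7−1 = 6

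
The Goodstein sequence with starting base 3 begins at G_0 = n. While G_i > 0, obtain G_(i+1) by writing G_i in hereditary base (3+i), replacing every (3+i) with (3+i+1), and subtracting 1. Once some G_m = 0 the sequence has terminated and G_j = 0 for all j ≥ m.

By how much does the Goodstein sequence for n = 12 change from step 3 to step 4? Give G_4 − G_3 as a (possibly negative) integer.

12

base 3: 12 = 3^2 + 3; at 4: 4^2 + 4 = 20; next = 19
base 4: 19 = 4^2 + 3; at 5: 5^2 + 3 = 28; next = 27
base 5: 27 = 5^2 + 2; at 6: 6^2 + 2 = 38; next = 37
base 6: 37 = 6^2 + 1; at 7: 7^2 + 1 = 50; next = 49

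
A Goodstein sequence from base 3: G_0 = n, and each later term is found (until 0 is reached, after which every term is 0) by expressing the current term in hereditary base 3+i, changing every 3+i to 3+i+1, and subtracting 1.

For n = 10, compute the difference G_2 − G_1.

8

base 3: 10 = 3^2 + 1; at 4: 4^2 + 1 = 17; next = 16
base 4: 16 = 4^2; at 5: 5^2 = 25; next = 24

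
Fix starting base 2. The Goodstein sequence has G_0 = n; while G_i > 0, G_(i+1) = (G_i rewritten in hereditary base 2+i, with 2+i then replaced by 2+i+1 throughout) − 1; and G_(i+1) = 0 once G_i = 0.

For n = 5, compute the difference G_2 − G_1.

228

(0) 5|_2 = 2^2 + 1 ↦ 3^3 + 1|_3 = 28 ⇒ 27
(1) 27|_3 = 3^3 ↦ 4^4|_4 = 256 ⇒ 255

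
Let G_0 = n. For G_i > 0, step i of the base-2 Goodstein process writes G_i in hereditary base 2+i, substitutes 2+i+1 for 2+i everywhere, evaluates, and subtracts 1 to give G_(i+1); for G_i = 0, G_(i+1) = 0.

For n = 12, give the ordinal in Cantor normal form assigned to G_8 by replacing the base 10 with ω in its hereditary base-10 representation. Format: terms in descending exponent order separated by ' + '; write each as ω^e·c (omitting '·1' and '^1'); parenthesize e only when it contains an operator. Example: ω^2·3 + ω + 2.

ω^(ω + 1) + ω^2·2 + ω + 1

i=0: 12 = 2^(2 + 1) + 2^2 (b=2); 2→3: 3^(3 + 1) + 3^3 = 108; 108−1 = 107
i=1: 107 = 3^(3 + 1) + 2·3^2 + 2·3 + 2 (b=3); 3→4: 4^(4 + 1) + 2·4^2 + 2·4 + 2 = 1066; 1066−1 = 1065
i=2: 1065 = 4^(4 + 1) + 2·4^2 + 2·4 + 1 (b=4); 4→5: 5^(5 + 1) + 2·5^2 + 2·5 + 1 = 15686; 15686−1 = 15685
i=3: 15685 = 5^(5 + 1) + 2·5^2 + 2·5 (b=5); 5→6: 6^(6 + 1) + 2·6^2 + 2·6 = 280020; 280020−1 = 280019
i=4: 280019 = 6^(6 + 1) + 2·6^2 + 6 + 5 (b=6); 6→7: 7^(7 + 1) + 2·7^2 + 7 + 5 = 5764911; 5764911−1 = 5764910
i=5: 5764910 = 7^(7 + 1) + 2·7^2 + 7 + 4 (b=7); 7→8: 8^(8 + 1) + 2·8^2 + 8 + 4 = 134217868; 134217868−1 = 134217867
i=6: 134217867 = 8^(8 + 1) + 2·8^2 + 8 + 3 (b=8); 8→9: 9^(9 + 1) + 2·9^2 + 9 + 3 = 3486784575; 3486784575−1 = 3486784574
i=7: 3486784574 = 9^(9 + 1) + 2·9^2 + 9 + 2 (b=9); 9→10: 10^(10 + 1) + 2·10^2 + 10 + 2 = 100000000212; 100000000212−1 = 100000000211
i=8: 100000000211 = 10^(10 + 1) + 2·10^2 + 10 + 1 (b=10); 10→11: 11^(11 + 1) + 2·11^2 + 11 + 1 = 3138428376975; 3138428376975−1 = 3138428376974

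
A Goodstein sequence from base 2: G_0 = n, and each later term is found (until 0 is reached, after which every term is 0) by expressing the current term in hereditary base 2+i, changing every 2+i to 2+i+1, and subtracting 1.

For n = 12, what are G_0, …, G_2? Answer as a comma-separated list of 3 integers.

12, 107, 1065

base 2: 12 = 2^(2 + 1) + 2^2; at 3: 3^(3 + 1) + 3^3 = 108; next = 107
base 3: 107 = 3^(3 + 1) + 2·3^2 + 2·3 + 2; at 4: 4^(4 + 1) + 2·4^2 + 2·4 + 2 = 1066; next = 1065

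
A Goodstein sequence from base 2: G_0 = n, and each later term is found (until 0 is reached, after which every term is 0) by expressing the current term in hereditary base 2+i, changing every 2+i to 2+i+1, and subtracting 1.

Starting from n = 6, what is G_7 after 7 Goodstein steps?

332147

(0) 6|_2 = 2^2 + 2 ↦ 3^3 + 3|_3 = 30 ⇒ 29
(1) 29|_3 = 3^3 + 2 ↦ 4^4 + 2|_4 = 258 ⇒ 257
(2) 257|_4 = 4^4 + 1 ↦ 5^5 + 1|_5 = 3126 ⇒ 3125
(3) 3125|_5 = 5^5 ↦ 6^6|_6 = 46656 ⇒ 46655
(4) 46655|_6 = 5·6^5 + 5·6^4 + 5·6^3 + 5·6^2 + 5·6 + 5 ↦ 5·7^5 + 5·7^4 + 5·7^3 + 5·7^2 + 5·7 + 5|_7 = 98040 ⇒ 98039
(5) 98039|_7 = 5·7^5 + 5·7^4 + 5·7^3 + 5·7^2 + 5·7 + 4 ↦ 5·8^5 + 5·8^4 + 5·8^3 + 5·8^2 + 5·8 + 4|_8 = 187244 ⇒ 187243
(6) 187243|_8 = 5·8^5 + 5·8^4 + 5·8^3 + 5·8^2 + 5·8 + 3 ↦ 5·9^5 + 5·9^4 + 5·9^3 + 5·9^2 + 5·9 + 3|_9 = 332148 ⇒ 332147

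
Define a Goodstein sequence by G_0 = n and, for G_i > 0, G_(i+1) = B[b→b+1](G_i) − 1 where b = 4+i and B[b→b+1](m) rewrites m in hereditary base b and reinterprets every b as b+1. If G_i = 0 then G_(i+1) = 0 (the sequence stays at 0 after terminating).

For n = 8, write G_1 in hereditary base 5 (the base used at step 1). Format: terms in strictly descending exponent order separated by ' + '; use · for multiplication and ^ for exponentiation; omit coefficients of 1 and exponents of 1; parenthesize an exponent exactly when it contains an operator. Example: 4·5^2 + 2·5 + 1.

5 + 4

8 —HB4→ 2·4 —bump→ 2·5 = 10 —(−1)→ 9
9 —HB5→ 5 + 4 —bump→ 6 + 4 = 10 —(−1)→ 9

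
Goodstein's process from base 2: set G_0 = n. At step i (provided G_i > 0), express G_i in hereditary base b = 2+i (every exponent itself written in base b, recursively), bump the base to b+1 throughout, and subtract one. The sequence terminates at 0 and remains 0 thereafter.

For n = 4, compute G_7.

(0) 4|_2 = 2^2 ↦ 3^3|_3 = 27 ⇒ 26
(1) 26|_3 = 2·3^2 + 2·3 + 2 ↦ 2·4^2 + 2·4 + 2|_4 = 42 ⇒ 41
(2) 41|_4 = 2·4^2 + 2·4 + 1 ↦ 2·5^2 + 2·5 + 1|_5 = 61 ⇒ 60
(3) 60|_5 = 2·5^2 + 2·5 ↦ 2·6^2 + 2·6|_6 = 84 ⇒ 83
(4) 83|_6 = 2·6^2 + 6 + 5 ↦ 2·7^2 + 7 + 5|_7 = 110 ⇒ 109
(5) 109|_7 = 2·7^2 + 7 + 4 ↦ 2·8^2 + 8 + 4|_8 = 140 ⇒ 139
(6) 139|_8 = 2·8^2 + 8 + 3 ↦ 2·9^2 + 9 + 3|_9 = 174 ⇒ 173
(7) 173|_9 = 2·9^2 + 9 + 2 ↦ 2·10^2 + 10 + 2|_10 = 212 ⇒ 211

173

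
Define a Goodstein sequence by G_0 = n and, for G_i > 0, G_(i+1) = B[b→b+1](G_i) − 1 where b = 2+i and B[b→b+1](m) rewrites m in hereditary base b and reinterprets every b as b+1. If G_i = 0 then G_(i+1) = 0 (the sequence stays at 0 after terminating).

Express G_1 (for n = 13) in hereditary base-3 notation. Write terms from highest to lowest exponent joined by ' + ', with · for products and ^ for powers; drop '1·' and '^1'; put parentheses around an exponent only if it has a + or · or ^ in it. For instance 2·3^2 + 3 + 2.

step 0: 13 = 2^(2 + 1) + 2^2 + 1; sub 3 for 2: 3^(3 + 1) + 3^3 + 1; = 109; G_1 = 109−1 = 108
step 1: 108 = 3^(3 + 1) + 3^3; sub 4 for 3: 4^(4 + 1) + 4^4; = 1280; G_2 = 1280−1 = 1279

3^(3 + 1) + 3^3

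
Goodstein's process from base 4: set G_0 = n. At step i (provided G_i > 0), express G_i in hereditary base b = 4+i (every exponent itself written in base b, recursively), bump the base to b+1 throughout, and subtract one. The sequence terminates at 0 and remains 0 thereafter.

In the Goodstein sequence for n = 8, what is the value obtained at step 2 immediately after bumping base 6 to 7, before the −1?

10

i=0: 8 = 2·4 (b=4); 4→5: 2·5 = 10; 10−1 = 9
i=1: 9 = 5 + 4 (b=5); 5→6: 6 + 4 = 10; 10−1 = 9
i=2: 9 = 6 + 3 (b=6); 6→7: 7 + 3 = 10; 10−1 = 9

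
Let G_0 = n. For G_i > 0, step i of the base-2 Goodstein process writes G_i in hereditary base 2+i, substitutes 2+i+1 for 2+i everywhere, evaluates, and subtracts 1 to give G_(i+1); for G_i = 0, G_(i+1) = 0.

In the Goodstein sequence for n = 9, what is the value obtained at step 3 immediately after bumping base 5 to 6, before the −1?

(0) 9|_2 = 2^(2 + 1) + 1 ↦ 3^(3 + 1) + 1|_3 = 82 ⇒ 81
(1) 81|_3 = 3^(3 + 1) ↦ 4^(4 + 1)|_4 = 1024 ⇒ 1023
(2) 1023|_4 = 3·4^4 + 3·4^3 + 3·4^2 + 3·4 + 3 ↦ 3·5^5 + 3·5^3 + 3·5^2 + 3·5 + 3|_5 = 9843 ⇒ 9842
(3) 9842|_5 = 3·5^5 + 3·5^3 + 3·5^2 + 3·5 + 2 ↦ 3·6^6 + 3·6^3 + 3·6^2 + 3·6 + 2|_6 = 140744 ⇒ 140743

140744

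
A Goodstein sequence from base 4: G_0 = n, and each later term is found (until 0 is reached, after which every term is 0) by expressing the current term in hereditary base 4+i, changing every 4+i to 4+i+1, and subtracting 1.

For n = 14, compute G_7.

24

[0] 14 ≡ 3·4 + 2 (base 4). Lift 5: 17. −1: 16.
[1] 16 ≡ 3·5 + 1 (base 5). Lift 6: 19. −1: 18.
[2] 18 ≡ 3·6 (base 6). Lift 7: 21. −1: 20.
[3] 20 ≡ 2·7 + 6 (base 7). Lift 8: 22. −1: 21.
[4] 21 ≡ 2·8 + 5 (base 8). Lift 9: 23. −1: 22.
[5] 22 ≡ 2·9 + 4 (base 9). Lift 10: 24. −1: 23.
[6] 23 ≡ 2·10 + 3 (base 10). Lift 11: 25. −1: 24.
[7] 24 ≡ 2·11 + 2 (base 11). Lift 12: 26. −1: 25.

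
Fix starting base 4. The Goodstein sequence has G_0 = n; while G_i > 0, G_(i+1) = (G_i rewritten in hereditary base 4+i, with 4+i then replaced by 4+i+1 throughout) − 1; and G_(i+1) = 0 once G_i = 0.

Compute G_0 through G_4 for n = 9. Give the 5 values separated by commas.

9, 10, 11, 11, 11

[0] 9 ≡ 2·4 + 1 (base 4). Lift 5: 11. −1: 10.
[1] 10 ≡ 2·5 (base 5). Lift 6: 12. −1: 11.
[2] 11 ≡ 6 + 5 (base 6). Lift 7: 12. −1: 11.
[3] 11 ≡ 7 + 4 (base 7). Lift 8: 12. −1: 11.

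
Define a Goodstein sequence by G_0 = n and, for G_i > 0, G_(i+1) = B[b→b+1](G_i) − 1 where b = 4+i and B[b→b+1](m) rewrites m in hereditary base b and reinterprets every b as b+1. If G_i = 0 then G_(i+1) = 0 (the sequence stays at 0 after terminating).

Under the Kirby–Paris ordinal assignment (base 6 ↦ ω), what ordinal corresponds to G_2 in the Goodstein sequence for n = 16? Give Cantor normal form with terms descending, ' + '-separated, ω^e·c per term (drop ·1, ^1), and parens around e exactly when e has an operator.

(0) 16|_4 = 4^2 ↦ 5^2|_5 = 25 ⇒ 24
(1) 24|_5 = 4·5 + 4 ↦ 4·6 + 4|_6 = 28 ⇒ 27
(2) 27|_6 = 4·6 + 3 ↦ 4·7 + 3|_7 = 31 ⇒ 30

ω·4 + 3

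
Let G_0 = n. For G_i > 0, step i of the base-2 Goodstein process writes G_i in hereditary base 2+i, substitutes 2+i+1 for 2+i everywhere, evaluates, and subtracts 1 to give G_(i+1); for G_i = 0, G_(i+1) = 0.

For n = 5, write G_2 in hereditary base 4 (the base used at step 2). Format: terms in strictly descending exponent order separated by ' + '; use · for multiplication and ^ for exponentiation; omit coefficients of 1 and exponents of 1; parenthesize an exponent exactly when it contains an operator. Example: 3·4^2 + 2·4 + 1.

3·4^3 + 3·4^2 + 3·4 + 3

step 0: 5 = 2^2 + 1; sub 3 for 2: 3^3 + 1; = 28; G_1 = 28−1 = 27
step 1: 27 = 3^3; sub 4 for 3: 4^4; = 256; G_2 = 256−1 = 255
step 2: 255 = 3·4^3 + 3·4^2 + 3·4 + 3; sub 5 for 4: 3·5^3 + 3·5^2 + 3·5 + 3; = 468; G_3 = 468−1 = 467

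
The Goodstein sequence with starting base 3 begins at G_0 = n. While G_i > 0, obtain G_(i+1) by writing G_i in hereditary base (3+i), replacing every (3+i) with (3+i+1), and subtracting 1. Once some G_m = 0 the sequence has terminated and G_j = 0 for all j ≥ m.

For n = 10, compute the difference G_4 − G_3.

3

10 —HB3→ 3^2 + 1 —bump→ 4^2 + 1 = 17 —(−1)→ 16
16 —HB4→ 4^2 —bump→ 5^2 = 25 —(−1)→ 24
24 —HB5→ 4·5 + 4 —bump→ 4·6 + 4 = 28 —(−1)→ 27
27 —HB6→ 4·6 + 3 —bump→ 4·7 + 3 = 31 —(−1)→ 30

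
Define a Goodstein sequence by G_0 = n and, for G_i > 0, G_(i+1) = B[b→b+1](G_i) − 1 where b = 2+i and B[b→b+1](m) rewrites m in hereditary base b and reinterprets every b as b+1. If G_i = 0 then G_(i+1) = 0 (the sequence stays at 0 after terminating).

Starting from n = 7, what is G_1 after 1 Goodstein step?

step 0: 7 = 2^2 + 2 + 1; sub 3 for 2: 3^3 + 3 + 1; = 31; G_1 = 31−1 = 30
step 1: 30 = 3^3 + 3; sub 4 for 3: 4^4 + 4; = 260; G_2 = 260−1 = 259

30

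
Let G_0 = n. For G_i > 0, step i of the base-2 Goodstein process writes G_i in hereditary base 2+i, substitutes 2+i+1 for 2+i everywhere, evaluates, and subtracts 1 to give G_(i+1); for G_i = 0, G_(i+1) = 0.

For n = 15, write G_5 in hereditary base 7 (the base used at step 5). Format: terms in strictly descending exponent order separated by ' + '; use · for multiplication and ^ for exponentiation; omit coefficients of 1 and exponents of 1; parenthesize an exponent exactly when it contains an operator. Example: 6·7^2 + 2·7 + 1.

(0) 15|_2 = 2^(2 + 1) + 2^2 + 2 + 1 ↦ 3^(3 + 1) + 3^3 + 3 + 1|_3 = 112 ⇒ 111
(1) 111|_3 = 3^(3 + 1) + 3^3 + 3 ↦ 4^(4 + 1) + 4^4 + 4|_4 = 1284 ⇒ 1283
(2) 1283|_4 = 4^(4 + 1) + 4^4 + 3 ↦ 5^(5 + 1) + 5^5 + 3|_5 = 18753 ⇒ 18752
(3) 18752|_5 = 5^(5 + 1) + 5^5 + 2 ↦ 6^(6 + 1) + 6^6 + 2|_6 = 326594 ⇒ 326593
(4) 326593|_6 = 6^(6 + 1) + 6^6 + 1 ↦ 7^(7 + 1) + 7^7 + 1|_7 = 6588345 ⇒ 6588344
(5) 6588344|_7 = 7^(7 + 1) + 7^7 ↦ 8^(8 + 1) + 8^8|_8 = 150994944 ⇒ 150994943

7^(7 + 1) + 7^7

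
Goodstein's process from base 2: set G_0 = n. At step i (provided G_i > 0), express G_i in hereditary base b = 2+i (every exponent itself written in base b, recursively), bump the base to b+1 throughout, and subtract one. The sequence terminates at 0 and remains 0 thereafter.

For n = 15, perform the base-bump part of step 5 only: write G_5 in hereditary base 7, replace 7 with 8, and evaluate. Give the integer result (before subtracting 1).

[0] 15 ≡ 2^(2 + 1) + 2^2 + 2 + 1 (base 2). Lift 3: 112. −1: 111.
[1] 111 ≡ 3^(3 + 1) + 3^3 + 3 (base 3). Lift 4: 1284. −1: 1283.
[2] 1283 ≡ 4^(4 + 1) + 4^4 + 3 (base 4). Lift 5: 18753. −1: 18752.
[3] 18752 ≡ 5^(5 + 1) + 5^5 + 2 (base 5). Lift 6: 326594. −1: 326593.
[4] 326593 ≡ 6^(6 + 1) + 6^6 + 1 (base 6). Lift 7: 6588345. −1: 6588344.
[5] 6588344 ≡ 7^(7 + 1) + 7^7 (base 7). Lift 8: 150994944. −1: 150994943.

150994944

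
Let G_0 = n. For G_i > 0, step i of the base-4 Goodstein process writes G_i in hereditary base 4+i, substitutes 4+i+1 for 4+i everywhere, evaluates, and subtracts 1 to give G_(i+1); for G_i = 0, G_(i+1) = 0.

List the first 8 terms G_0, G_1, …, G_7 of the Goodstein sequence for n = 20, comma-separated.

20, 29, 39, 51, 65, 81, 99, 107

G_0 = 20. HB_4(20) = 4^2 + 4. Bump = 30. G_1 = 29.
G_1 = 29. HB_5(29) = 5^2 + 4. Bump = 40. G_2 = 39.
G_2 = 39. HB_6(39) = 6^2 + 3. Bump = 52. G_3 = 51.
G_3 = 51. HB_7(51) = 7^2 + 2. Bump = 66. G_4 = 65.
G_4 = 65. HB_8(65) = 8^2 + 1. Bump = 82. G_5 = 81.
G_5 = 81. HB_9(81) = 9^2. Bump = 100. G_6 = 99.
G_6 = 99. HB_10(99) = 9·10 + 9. Bump = 108. G_7 = 107.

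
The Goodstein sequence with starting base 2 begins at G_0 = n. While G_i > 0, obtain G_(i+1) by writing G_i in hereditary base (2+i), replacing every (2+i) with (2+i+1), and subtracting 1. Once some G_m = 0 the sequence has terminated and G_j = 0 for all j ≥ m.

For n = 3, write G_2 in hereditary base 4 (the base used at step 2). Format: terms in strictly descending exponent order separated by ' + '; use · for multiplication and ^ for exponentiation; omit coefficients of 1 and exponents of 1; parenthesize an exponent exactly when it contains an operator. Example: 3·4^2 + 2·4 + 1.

G_0 = 3. HB_2(3) = 2 + 1. Bump = 4. G_1 = 3.
G_1 = 3. HB_3(3) = 3. Bump = 4. G_2 = 3.
G_2 = 3. HB_4(3) = 3. Bump = 3. G_3 = 2.

3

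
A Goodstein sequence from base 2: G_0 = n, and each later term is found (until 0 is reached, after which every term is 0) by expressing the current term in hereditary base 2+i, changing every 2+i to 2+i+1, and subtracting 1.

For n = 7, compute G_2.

259

G_0=7  [base 2] 2^2 + 2 + 1  →[2↦3]→  3^3 + 3 + 1 = 31  −1 ⇒ G_1=30
G_1=30  [base 3] 3^3 + 3  →[3↦4]→  4^4 + 4 = 260  −1 ⇒ G_2=259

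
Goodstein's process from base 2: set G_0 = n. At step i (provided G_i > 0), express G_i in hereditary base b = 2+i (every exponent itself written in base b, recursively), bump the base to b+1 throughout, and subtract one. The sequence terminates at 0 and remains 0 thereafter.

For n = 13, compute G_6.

134219479

step 0: 13 = 2^(2 + 1) + 2^2 + 1; sub 3 for 2: 3^(3 + 1) + 3^3 + 1; = 109; G_1 = 109−1 = 108
step 1: 108 = 3^(3 + 1) + 3^3; sub 4 for 3: 4^(4 + 1) + 4^4; = 1280; G_2 = 1280−1 = 1279
step 2: 1279 = 4^(4 + 1) + 3·4^3 + 3·4^2 + 3·4 + 3; sub 5 for 4: 5^(5 + 1) + 3·5^3 + 3·5^2 + 3·5 + 3; = 16093; G_3 = 16093−1 = 16092
step 3: 16092 = 5^(5 + 1) + 3·5^3 + 3·5^2 + 3·5 + 2; sub 6 for 5: 6^(6 + 1) + 3·6^3 + 3·6^2 + 3·6 + 2; = 280712; G_4 = 280712−1 = 280711
step 4: 280711 = 6^(6 + 1) + 3·6^3 + 3·6^2 + 3·6 + 1; sub 7 for 6: 7^(7 + 1) + 3·7^3 + 3·7^2 + 3·7 + 1; = 5765999; G_5 = 5765999−1 = 5765998
step 5: 5765998 = 7^(7 + 1) + 3·7^3 + 3·7^2 + 3·7; sub 8 for 7: 8^(8 + 1) + 3·8^3 + 3·8^2 + 3·8; = 134219480; G_6 = 134219480−1 = 134219479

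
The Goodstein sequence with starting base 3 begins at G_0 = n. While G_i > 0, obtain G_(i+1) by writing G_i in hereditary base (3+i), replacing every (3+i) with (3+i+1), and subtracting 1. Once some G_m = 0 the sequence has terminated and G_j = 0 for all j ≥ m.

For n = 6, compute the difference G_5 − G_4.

6 —HB3→ 2·3 —bump→ 2·4 = 8 —(−1)→ 7
7 —HB4→ 4 + 3 —bump→ 5 + 3 = 8 —(−1)→ 7
7 —HB5→ 5 + 2 —bump→ 6 + 2 = 8 —(−1)→ 7
7 —HB6→ 6 + 1 —bump→ 7 + 1 = 8 —(−1)→ 7
7 —HB7→ 7 —bump→ 8 = 8 —(−1)→ 7

0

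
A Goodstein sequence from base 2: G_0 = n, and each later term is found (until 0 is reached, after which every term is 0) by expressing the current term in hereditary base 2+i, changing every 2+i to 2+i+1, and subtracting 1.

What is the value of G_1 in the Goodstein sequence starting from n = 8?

[0] 8 ≡ 2^(2 + 1) (base 2). Lift 3: 81. −1: 80.
[1] 80 ≡ 2·3^3 + 2·3^2 + 2·3 + 2 (base 3). Lift 4: 554. −1: 553.

80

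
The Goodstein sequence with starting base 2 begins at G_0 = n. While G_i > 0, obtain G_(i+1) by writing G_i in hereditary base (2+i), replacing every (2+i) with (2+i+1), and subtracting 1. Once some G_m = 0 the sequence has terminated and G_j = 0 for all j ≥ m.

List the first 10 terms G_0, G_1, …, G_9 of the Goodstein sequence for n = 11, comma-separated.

G_0=11  [base 2] 2^(2 + 1) + 2 + 1  →[2↦3]→  3^(3 + 1) + 3 + 1 = 85  −1 ⇒ G_1=84
G_1=84  [base 3] 3^(3 + 1) + 3  →[3↦4]→  4^(4 + 1) + 4 = 1028  −1 ⇒ G_2=1027
G_2=1027  [base 4] 4^(4 + 1) + 3  →[4↦5]→  5^(5 + 1) + 3 = 15628  −1 ⇒ G_3=15627
G_3=15627  [base 5] 5^(5 + 1) + 2  →[5↦6]→  6^(6 + 1) + 2 = 279938  −1 ⇒ G_4=279937
G_4=279937  [base 6] 6^(6 + 1) + 1  →[6↦7]→  7^(7 + 1) + 1 = 5764802  −1 ⇒ G_5=5764801
G_5=5764801  [base 7] 7^(7 + 1)  →[7↦8]→  8^(8 + 1) = 134217728  −1 ⇒ G_6=134217727
G_6=134217727  [base 8] 7·8^8 + 7·8^7 + 7·8^6 + 7·8^5 + 7·8^4 + 7·8^3 + 7·8^2 + 7·8 + 7  →[8↦9]→  7·9^9 + 7·9^7 + 7·9^6 + 7·9^5 + 7·9^4 + 7·9^3 + 7·9^2 + 7·9 + 7 = 2749609303  −1 ⇒ G_7=2749609302
G_7=2749609302  [base 9] 7·9^9 + 7·9^7 + 7·9^6 + 7·9^5 + 7·9^4 + 7·9^3 + 7·9^2 + 7·9 + 6  →[9↦10]→  7·10^10 + 7·10^7 + 7·10^6 + 7·10^5 + 7·10^4 + 7·10^3 + 7·10^2 + 7·10 + 6 = 70077777776  −1 ⇒ G_8=70077777775
G_8=70077777775  [base 10] 7·10^10 + 7·10^7 + 7·10^6 + 7·10^5 + 7·10^4 + 7·10^3 + 7·10^2 + 7·10 + 5  →[10↦11]→  7·11^11 + 7·11^7 + 7·11^6 + 7·11^5 + 7·11^4 + 7·11^3 + 7·11^2 + 7·11 + 5 = 1997331745491  −1 ⇒ G_9=1997331745490

11, 84, 1027, 15627, 279937, 5764801, 134217727, 2749609302, 70077777775, 1997331745490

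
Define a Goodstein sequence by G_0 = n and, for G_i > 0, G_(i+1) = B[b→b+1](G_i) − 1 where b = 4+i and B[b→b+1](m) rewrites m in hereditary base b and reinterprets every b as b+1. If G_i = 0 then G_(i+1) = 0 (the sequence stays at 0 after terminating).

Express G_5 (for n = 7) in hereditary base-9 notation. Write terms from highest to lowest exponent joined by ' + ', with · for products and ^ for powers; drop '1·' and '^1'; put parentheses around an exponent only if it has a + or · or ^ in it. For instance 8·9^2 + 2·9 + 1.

6

(0) 7|_4 = 4 + 3 ↦ 5 + 3|_5 = 8 ⇒ 7
(1) 7|_5 = 5 + 2 ↦ 6 + 2|_6 = 8 ⇒ 7
(2) 7|_6 = 6 + 1 ↦ 7 + 1|_7 = 8 ⇒ 7
(3) 7|_7 = 7 ↦ 8|_8 = 8 ⇒ 7
(4) 7|_8 = 7 ↦ 7|_9 = 7 ⇒ 6
(5) 6|_9 = 6 ↦ 6|_10 = 6 ⇒ 5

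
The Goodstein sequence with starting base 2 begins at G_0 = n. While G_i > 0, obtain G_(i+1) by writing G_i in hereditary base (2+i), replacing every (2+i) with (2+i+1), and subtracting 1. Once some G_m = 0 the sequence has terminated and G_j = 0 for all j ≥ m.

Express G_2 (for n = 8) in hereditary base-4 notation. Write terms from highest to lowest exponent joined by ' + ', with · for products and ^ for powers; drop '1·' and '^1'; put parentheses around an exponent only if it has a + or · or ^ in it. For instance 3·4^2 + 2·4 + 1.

8 —HB2→ 2^(2 + 1) —bump→ 3^(3 + 1) = 81 —(−1)→ 80
80 —HB3→ 2·3^3 + 2·3^2 + 2·3 + 2 —bump→ 2·4^4 + 2·4^2 + 2·4 + 2 = 554 —(−1)→ 553

2·4^4 + 2·4^2 + 2·4 + 1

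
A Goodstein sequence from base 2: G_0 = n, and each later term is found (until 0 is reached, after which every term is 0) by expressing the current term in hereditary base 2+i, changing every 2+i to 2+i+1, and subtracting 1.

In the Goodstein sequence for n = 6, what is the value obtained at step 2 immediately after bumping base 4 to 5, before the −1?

3126

6 —HB2→ 2^2 + 2 —bump→ 3^3 + 3 = 30 —(−1)→ 29
29 —HB3→ 3^3 + 2 —bump→ 4^4 + 2 = 258 —(−1)→ 257
257 —HB4→ 4^4 + 1 —bump→ 5^5 + 1 = 3126 —(−1)→ 3125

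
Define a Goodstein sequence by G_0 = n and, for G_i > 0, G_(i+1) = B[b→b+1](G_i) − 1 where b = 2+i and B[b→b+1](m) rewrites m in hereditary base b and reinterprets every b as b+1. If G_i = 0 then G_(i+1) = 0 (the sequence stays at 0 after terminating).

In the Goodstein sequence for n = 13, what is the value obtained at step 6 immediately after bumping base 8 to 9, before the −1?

3486786856

step 0: 13 = 2^(2 + 1) + 2^2 + 1; sub 3 for 2: 3^(3 + 1) + 3^3 + 1; = 109; G_1 = 109−1 = 108
step 1: 108 = 3^(3 + 1) + 3^3; sub 4 for 3: 4^(4 + 1) + 4^4; = 1280; G_2 = 1280−1 = 1279
step 2: 1279 = 4^(4 + 1) + 3·4^3 + 3·4^2 + 3·4 + 3; sub 5 for 4: 5^(5 + 1) + 3·5^3 + 3·5^2 + 3·5 + 3; = 16093; G_3 = 16093−1 = 16092
step 3: 16092 = 5^(5 + 1) + 3·5^3 + 3·5^2 + 3·5 + 2; sub 6 for 5: 6^(6 + 1) + 3·6^3 + 3·6^2 + 3·6 + 2; = 280712; G_4 = 280712−1 = 280711
step 4: 280711 = 6^(6 + 1) + 3·6^3 + 3·6^2 + 3·6 + 1; sub 7 for 6: 7^(7 + 1) + 3·7^3 + 3·7^2 + 3·7 + 1; = 5765999; G_5 = 5765999−1 = 5765998
step 5: 5765998 = 7^(7 + 1) + 3·7^3 + 3·7^2 + 3·7; sub 8 for 7: 8^(8 + 1) + 3·8^3 + 3·8^2 + 3·8; = 134219480; G_6 = 134219480−1 = 134219479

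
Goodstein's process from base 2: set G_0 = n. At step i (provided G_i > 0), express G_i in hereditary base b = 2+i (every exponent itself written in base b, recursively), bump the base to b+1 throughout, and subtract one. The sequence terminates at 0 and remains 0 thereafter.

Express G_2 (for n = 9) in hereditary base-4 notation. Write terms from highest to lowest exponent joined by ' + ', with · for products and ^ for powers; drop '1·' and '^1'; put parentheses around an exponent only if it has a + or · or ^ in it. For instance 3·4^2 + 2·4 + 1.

step 0: 9 = 2^(2 + 1) + 1; sub 3 for 2: 3^(3 + 1) + 1; = 82; G_1 = 82−1 = 81
step 1: 81 = 3^(3 + 1); sub 4 for 3: 4^(4 + 1); = 1024; G_2 = 1024−1 = 1023
step 2: 1023 = 3·4^4 + 3·4^3 + 3·4^2 + 3·4 + 3; sub 5 for 4: 3·5^5 + 3·5^3 + 3·5^2 + 3·5 + 3; = 9843; G_3 = 9843−1 = 9842

3·4^4 + 3·4^3 + 3·4^2 + 3·4 + 3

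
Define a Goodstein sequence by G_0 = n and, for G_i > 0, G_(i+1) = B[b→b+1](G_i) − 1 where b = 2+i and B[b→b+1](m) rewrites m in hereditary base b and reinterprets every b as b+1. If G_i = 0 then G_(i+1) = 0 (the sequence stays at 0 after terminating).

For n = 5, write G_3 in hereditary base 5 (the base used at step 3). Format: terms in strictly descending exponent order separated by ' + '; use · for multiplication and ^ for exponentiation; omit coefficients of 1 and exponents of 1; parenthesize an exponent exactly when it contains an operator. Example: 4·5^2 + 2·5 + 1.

3·5^3 + 3·5^2 + 3·5 + 2

step 0: 5 = 2^2 + 1; sub 3 for 2: 3^3 + 1; = 28; G_1 = 28−1 = 27
step 1: 27 = 3^3; sub 4 for 3: 4^4; = 256; G_2 = 256−1 = 255
step 2: 255 = 3·4^3 + 3·4^2 + 3·4 + 3; sub 5 for 4: 3·5^3 + 3·5^2 + 3·5 + 3; = 468; G_3 = 468−1 = 467
step 3: 467 = 3·5^3 + 3·5^2 + 3·5 + 2; sub 6 for 5: 3·6^3 + 3·6^2 + 3·6 + 2; = 776; G_4 = 776−1 = 775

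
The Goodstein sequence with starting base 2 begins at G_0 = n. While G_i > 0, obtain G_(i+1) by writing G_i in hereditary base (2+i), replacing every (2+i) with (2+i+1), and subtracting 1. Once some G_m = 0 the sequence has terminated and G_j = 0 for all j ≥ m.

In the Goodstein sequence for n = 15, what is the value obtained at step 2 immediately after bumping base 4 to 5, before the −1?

18753

G_0=15  [base 2] 2^(2 + 1) + 2^2 + 2 + 1  →[2↦3]→  3^(3 + 1) + 3^3 + 3 + 1 = 112  −1 ⇒ G_1=111
G_1=111  [base 3] 3^(3 + 1) + 3^3 + 3  →[3↦4]→  4^(4 + 1) + 4^4 + 4 = 1284  −1 ⇒ G_2=1283
G_2=1283  [base 4] 4^(4 + 1) + 4^4 + 3  →[4↦5]→  5^(5 + 1) + 5^5 + 3 = 18753  −1 ⇒ G_3=18752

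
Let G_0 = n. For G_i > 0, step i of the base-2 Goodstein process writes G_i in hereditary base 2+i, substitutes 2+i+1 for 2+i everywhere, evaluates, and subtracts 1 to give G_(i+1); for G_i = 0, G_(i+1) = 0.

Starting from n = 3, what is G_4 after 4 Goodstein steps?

G_0 = 3. HB_2(3) = 2 + 1. Bump = 4. G_1 = 3.
G_1 = 3. HB_3(3) = 3. Bump = 4. G_2 = 3.
G_2 = 3. HB_4(3) = 3. Bump = 3. G_3 = 2.
G_3 = 2. HB_5(2) = 2. Bump = 2. G_4 = 1.
G_4 = 1. HB_6(1) = 1. Bump = 1. G_5 = 0.

1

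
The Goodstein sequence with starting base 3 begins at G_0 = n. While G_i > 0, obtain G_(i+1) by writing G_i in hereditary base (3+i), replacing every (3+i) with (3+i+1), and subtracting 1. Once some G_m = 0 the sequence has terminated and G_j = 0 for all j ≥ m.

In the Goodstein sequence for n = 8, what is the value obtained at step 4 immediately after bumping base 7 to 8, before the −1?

G_0=8  [base 3] 2·3 + 2  →[3↦4]→  2·4 + 2 = 10  −1 ⇒ G_1=9
G_1=9  [base 4] 2·4 + 1  →[4↦5]→  2·5 + 1 = 11  −1 ⇒ G_2=10
G_2=10  [base 5] 2·5  →[5↦6]→  2·6 = 12  −1 ⇒ G_3=11
G_3=11  [base 6] 6 + 5  →[6↦7]→  7 + 5 = 12  −1 ⇒ G_4=11
G_4=11  [base 7] 7 + 4  →[7↦8]→  8 + 4 = 12  −1 ⇒ G_5=11

12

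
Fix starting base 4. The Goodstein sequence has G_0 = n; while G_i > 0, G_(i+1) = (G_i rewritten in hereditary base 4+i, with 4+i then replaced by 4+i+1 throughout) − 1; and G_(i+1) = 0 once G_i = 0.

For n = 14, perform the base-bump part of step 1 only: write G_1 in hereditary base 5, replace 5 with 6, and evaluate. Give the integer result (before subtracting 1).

G_0=14  [base 4] 3·4 + 2  →[4↦5]→  3·5 + 2 = 17  −1 ⇒ G_1=16
G_1=16  [base 5] 3·5 + 1  →[5↦6]→  3·6 + 1 = 19  −1 ⇒ G_2=18

19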